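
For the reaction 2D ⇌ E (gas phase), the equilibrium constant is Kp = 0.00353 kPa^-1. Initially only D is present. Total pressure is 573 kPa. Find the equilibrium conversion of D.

X = 0.668

Basis: 1 mol D initially; let X = conversion of D. Extent ξ = 0.5X.
At extent ξ: n_D = 1 − X; n_E = 0.5X.
n_T = Σnᵢ = 1 − 0.5X.
With p_i = (n_i/n_T)P, Kp = p_E / (p_D^2).
Setting this equal to 0.00353 kPa^-1 and taking the physical root (0 < X < 1) gives X = 0.668.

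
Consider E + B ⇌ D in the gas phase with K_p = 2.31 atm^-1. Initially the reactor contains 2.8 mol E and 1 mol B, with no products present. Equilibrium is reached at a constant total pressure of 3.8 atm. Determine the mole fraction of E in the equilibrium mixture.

Basis: 1 mol B initially; let X = conversion of B. Extent ξ = X.
At extent ξ: n_E = 2.8 − X; n_B = 1 − X; n_D = X.
Total moles n_T = 3.8 − X.
Mole fractions y_i = n_i/n_T; K_p = p_D / (p_E p_B) with p_i = y_i·P.
This yields a degree-2 equation in X; solving on (0,1), X = 0.853.
Then n_E = 1.95, n_T = 2.95, so y_E = 0.661.

y_E = 0.661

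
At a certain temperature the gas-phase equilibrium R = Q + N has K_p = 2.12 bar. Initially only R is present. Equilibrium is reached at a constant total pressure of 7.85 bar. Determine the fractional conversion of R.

X = 0.461

Basis: 1 mol R initially; let X = conversion of R. Extent ξ = X.
At extent ξ: n_R = 1 − X; n_Q = X; n_N = X.
Summing: n_T = 1 + X.
Mole fractions y_i = n_i/n_T; K_p = p_Q p_N / (p_R) with p_i = y_i·P.
Equating to 2.12 bar and solving on 0 < X < 1: X = 0.461.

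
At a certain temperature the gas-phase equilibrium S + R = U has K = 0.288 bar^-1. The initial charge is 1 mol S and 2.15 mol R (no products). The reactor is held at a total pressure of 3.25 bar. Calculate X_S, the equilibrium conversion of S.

Take 1 mol S as basis and let X be its fractional conversion, so ξ = X.
Species balance: n_S = 1 − X; n_R = 2.15 − X; n_U = X.
Summing: n_T = 3.15 − X.
y_i = n_i/n_T, p_i = y_i·P. K = p_U / (p_S p_R).
Setting this equal to 0.288 bar^-1 and taking the physical root (0 < X < 1) gives X = 0.375.

X = 0.375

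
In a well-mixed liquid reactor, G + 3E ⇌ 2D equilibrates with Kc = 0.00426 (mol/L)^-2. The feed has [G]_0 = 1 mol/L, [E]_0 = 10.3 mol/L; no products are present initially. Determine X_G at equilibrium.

X = 0.554

Let X = conversion of G; extent ξ = 1·X mol/L.
Concentrations: [G] = 1 − 1X; [E] = 10.3 − 3X; [D] = 2X.
Kc = [D]^2 / ([G] [E]^3).
Equating to 0.00426 (mol/L)^-2: the physical root is X = 0.554.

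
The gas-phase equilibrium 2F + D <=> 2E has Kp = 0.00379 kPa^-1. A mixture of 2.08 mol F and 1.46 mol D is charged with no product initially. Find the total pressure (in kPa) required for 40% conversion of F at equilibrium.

Let X = conversion of F (basis 2.08 mol F); extent of reaction ξ = 1.04X.
Mole table: n_F = 2.08 − 2.08X; n_D = 1.46 − 1.04X; n_E = 2.08X.
Total moles n_T = 3.54 − 1.04X.
Kp = p_E^2 / (p_F^2 p_D) with p_i = (n_i/n_T)·P.
At X = 0.4: the mole-fraction product g(X) = Π y_i^ν_i = 1.33. Since Kp = g(X)·P^{-1}, P = (g/Kp)^(1/1) = (1.33/0.00379)^(1/1) = 351 kPa.

P = 351 kPa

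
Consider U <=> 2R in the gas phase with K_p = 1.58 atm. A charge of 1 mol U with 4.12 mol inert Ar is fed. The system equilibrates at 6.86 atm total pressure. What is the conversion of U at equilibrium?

Basis: 1 mol U initially; let X = conversion of U. Extent ξ = X.
At extent ξ: n_U = 1 − X; n_R = 2X; n_I = 4.12 (inert).
Summing: n_T = 5.12 + X.
With p_i = (n_i/n_T)P, K_p = p_R^2 / (p_U).
Equating to 1.58 atm and solving on 0 < X < 1: X = 0.428.

X = 0.428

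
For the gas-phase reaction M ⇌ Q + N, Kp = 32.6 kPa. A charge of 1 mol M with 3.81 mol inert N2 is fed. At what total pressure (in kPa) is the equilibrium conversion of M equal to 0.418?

Let X = conversion of M (basis 1 mol M); extent of reaction ξ = X.
Mole table: n_M = 1 − X; n_Q = X; n_N = X; n_I = 3.81 (inert).
n_T = Σnᵢ = 4.81 + X.
Kp = p_Q p_N / (p_M) with p_i = (n_i/n_T)·P.
At X = 0.418: the mole-fraction product g(X) = Π y_i^ν_i = 0.05742. Since Kp = g(X)·P^{1}, P = (Kp/g)^(1/1) = (32.6/0.05742)^(1/1) = 568 kPa.

P = 568 kPa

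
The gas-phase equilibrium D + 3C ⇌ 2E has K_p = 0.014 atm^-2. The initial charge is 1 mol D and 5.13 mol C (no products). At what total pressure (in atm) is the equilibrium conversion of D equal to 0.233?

Basis: 1 mol D initially; let X = conversion of D. Extent ξ = X.
Mole table: n_D = 1 − X; n_C = 5.13 − 3X; n_E = 2X.
n_T = Σnᵢ = 6.13 − 2X.
K_p = p_E^2 / (p_D p_C^3) with p_i = (n_i/n_T)·P.
At X = 0.233: the mole-fraction product g(X) = Π y_i^ν_i = 0.1044. Since K_p = g(X)·P^{-2}, P = (g/K_p)^(1/2) = (0.1044/0.014)^(1/2) = 2.73 atm.

P = 2.73 atm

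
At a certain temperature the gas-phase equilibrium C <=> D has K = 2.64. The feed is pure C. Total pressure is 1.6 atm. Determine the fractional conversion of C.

Let X = conversion of C (basis 1 mol C); extent of reaction ξ = X.
Moles: n_C = 1 − X; n_D = X.
Total moles n_T = 1 (Δν = 0, constant).
With p_i = (n_i/n_T)P, K = p_D / (p_C).
This yields a degree-1 equation in X; solving on (0,1), X = 0.725.

X = 0.725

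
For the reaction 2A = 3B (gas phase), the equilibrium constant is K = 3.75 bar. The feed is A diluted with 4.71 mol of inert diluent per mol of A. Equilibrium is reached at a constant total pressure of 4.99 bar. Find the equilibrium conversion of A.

Take 1 mol A as basis and let X be its fractional conversion, so ξ = 0.5X.
Mole table: n_A = 1 − X; n_B = 1.5X; n_I = 4.71 (inert).
n_T = Σnᵢ = 5.71 + 0.5X.
y_i = n_i/n_T, p_i = y_i·P. K = p_B^3 / (p_A^2).
Substituting and setting equal to 3.75 bar gives a polynomial in X; the root in (0,1) is X = 0.599.

X = 0.599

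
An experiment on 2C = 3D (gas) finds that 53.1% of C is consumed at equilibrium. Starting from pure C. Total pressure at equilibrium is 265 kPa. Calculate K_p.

K_p = 481 kPa

Take 1 mol C as basis and let X be its fractional conversion, so ξ = 0.5X.
Mole table: n_C = 1 − X; n_D = 1.5X.
Summing: n_T = 1 + 0.5X.
At X = 0.531: n_C = 0.469, n_D = 0.796, n_T = 1.27.
p_i = (n_i/n_T)·P. K_p = p_D^3 / (p_C^2) = 481 kPa.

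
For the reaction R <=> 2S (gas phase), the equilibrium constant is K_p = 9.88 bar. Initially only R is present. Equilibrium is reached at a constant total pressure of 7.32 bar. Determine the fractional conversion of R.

X = 0.502

Let X = conversion of R (basis 1 mol R); extent of reaction ξ = X.
Moles: n_R = 1 − X; n_S = 2X.
Summing: n_T = 1 + X.
y_i = n_i/n_T, p_i = y_i·P. K_p = p_S^2 / (p_R).
Substituting and setting equal to 9.88 bar gives a polynomial in X; the root in (0,1) is X = 0.502.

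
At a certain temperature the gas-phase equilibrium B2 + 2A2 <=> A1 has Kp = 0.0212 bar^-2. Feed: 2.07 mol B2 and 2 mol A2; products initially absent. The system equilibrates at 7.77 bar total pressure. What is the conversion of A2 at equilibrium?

Let X = conversion of A2 (basis 2 mol A2); extent of reaction ξ = X.
Moles: n_B2 = 2.07 − X; n_A2 = 2 − 2X; n_A1 = X.
Total moles n_T = 4.07 − 2X.
With p_i = (n_i/n_T)P, Kp = p_A1 / (p_B2 p_A2^2).
Equating to 0.0212 bar^-2 and solving on 0 < X < 1: X = 0.338.

X = 0.338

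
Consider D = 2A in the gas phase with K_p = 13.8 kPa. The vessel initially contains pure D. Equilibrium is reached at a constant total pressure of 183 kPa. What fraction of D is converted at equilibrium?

X = 0.136

Let X = conversion of D (basis 1 mol D); extent of reaction ξ = X.
At extent ξ: n_D = 1 − X; n_A = 2X.
Total moles n_T = 1 + X.
Mole fractions y_i = n_i/n_T; K_p = p_A^2 / (p_D) with p_i = y_i·P.
Setting this equal to 13.8 kPa and taking the physical root (0 < X < 1) gives X = 0.136.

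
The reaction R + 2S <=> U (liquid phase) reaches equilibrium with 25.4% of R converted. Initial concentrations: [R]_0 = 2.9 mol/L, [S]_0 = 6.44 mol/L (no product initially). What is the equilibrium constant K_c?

Let X = conversion of R.
Concentrations: [R] = 2.9 − 2.9X; [S] = 6.44 − 5.8X; [U] = 2.9X.
At X = 0.254: [R] = 2.16, [S] = 4.97, [U] = 0.737.
K_c = [U] / ([R] [S]^2) = 0.0138 (mol/L)^-2.

K_c = 0.0138 (mol/L)^-2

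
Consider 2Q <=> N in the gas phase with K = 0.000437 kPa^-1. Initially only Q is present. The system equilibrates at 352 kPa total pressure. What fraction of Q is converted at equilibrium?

X = 0.213

Take 1 mol Q as basis and let X be its fractional conversion, so ξ = 0.5X.
Mole table: n_Q = 1 − X; n_N = 0.5X.
n_T = Σnᵢ = 1 − 0.5X.
y_i = n_i/n_T, p_i = y_i·P. K = p_N / (p_Q^2).
Setting this equal to 0.000437 kPa^-1 and taking the physical root (0 < X < 1) gives X = 0.213.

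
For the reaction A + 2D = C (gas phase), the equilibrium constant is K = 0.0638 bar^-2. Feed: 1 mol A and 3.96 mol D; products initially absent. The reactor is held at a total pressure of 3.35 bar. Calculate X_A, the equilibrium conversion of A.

X = 0.298

Take 1 mol A as basis and let X be its fractional conversion, so ξ = X.
At extent ξ: n_A = 1 − X; n_D = 3.96 − 2X; n_C = X.
Summing: n_T = 4.96 − 2X.
With p_i = (n_i/n_T)P, K = p_C / (p_A p_D^2).
This yields a degree-3 equation in X; solving on (0,1), X = 0.298.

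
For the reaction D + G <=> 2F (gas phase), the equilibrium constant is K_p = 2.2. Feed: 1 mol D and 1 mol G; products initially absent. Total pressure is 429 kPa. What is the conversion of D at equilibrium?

X = 0.426

Take 1 mol D as basis and let X be its fractional conversion, so ξ = X.
Moles: n_D = 1 − X; n_G = 1 − X; n_F = 2X.
Total moles n_T = 2 (Δν = 0, constant).
y_i = n_i/n_T, p_i = y_i·P. K_p = p_F^2 / (p_D p_G).
This yields a degree-2 equation in X; solving on (0,1), X = 0.426.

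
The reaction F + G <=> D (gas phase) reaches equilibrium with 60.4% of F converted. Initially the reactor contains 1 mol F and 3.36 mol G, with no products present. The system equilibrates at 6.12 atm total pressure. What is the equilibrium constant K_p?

Basis: 1 mol F initially; let X = conversion of F. Extent ξ = X.
Species balance: n_F = 1 − X; n_G = 3.36 − X; n_D = X.
Summing: n_T = 4.36 − X.
At X = 0.604: n_F = 0.396, n_G = 2.76, n_D = 0.604, n_T = 3.76.
p_i = (n_i/n_T)·P. K_p = p_D / (p_F p_G) = 0.34 atm^-1.

K_p = 0.34 atm^-1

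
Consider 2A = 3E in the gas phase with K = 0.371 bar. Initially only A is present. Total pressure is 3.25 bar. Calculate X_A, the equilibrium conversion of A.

Take 1 mol A as basis and let X be its fractional conversion, so ξ = 0.5X.
At extent ξ: n_A = 1 − X; n_E = 1.5X.
n_T = Σnᵢ = 1 + 0.5X.
Mole fractions y_i = n_i/n_T; K = p_E^3 / (p_A^2) with p_i = y_i·P.
Setting this equal to 0.371 bar and taking the physical root (0 < X < 1) gives X = 0.273.

X = 0.273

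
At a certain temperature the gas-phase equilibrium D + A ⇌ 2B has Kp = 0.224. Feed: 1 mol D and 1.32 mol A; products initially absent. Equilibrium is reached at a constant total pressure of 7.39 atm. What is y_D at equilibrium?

Take 1 mol D as basis and let X be its fractional conversion, so ξ = X.
At extent ξ: n_D = 1 − X; n_A = 1.32 − X; n_B = 2X.
n_T stays at 2.32 (no change in mole number).
y_i = n_i/n_T, p_i = y_i·P. Kp = p_B^2 / (p_D p_A).
This yields a degree-2 equation in X; solving on (0,1), X = 0.219.
Then n_D = 0.781, n_T = 2.32, so y_D = 0.336.

y_D = 0.336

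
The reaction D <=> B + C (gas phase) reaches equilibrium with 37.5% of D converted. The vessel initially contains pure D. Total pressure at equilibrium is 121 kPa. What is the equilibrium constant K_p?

K_p = 19.8 kPa

Take 1 mol D as basis and let X be its fractional conversion, so ξ = X.
Moles: n_D = 1 − X; n_B = X; n_C = X.
Summing: n_T = 1 + X.
At X = 0.375: n_D = 0.625, n_B = 0.375, n_C = 0.375, n_T = 1.38.
p_i = (n_i/n_T)·P. K_p = p_B p_C / (p_D) = 19.8 kPa.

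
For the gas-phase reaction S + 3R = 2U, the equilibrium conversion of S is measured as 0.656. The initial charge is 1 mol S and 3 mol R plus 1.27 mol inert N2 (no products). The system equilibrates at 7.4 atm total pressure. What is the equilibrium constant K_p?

K_p = 1.3 atm^-2

Take 1 mol S as basis and let X be its fractional conversion, so ξ = X.
At extent ξ: n_S = 1 − X; n_R = 3 − 3X; n_U = 2X; n_I = 1.27 (inert).
n_T = Σnᵢ = 5.27 − 2X.
At X = 0.656: n_S = 0.344, n_R = 1.03, n_U = 1.31, n_T = 3.96.
p_i = (n_i/n_T)·P. K_p = p_U^2 / (p_S p_R^3) = 1.3 atm^-2.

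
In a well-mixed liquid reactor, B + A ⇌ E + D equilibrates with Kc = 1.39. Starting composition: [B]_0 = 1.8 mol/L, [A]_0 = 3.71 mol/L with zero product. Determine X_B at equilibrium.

X = 0.721

Let X = conversion of B; extent ξ = 1.8·X mol/L.
Concentrations: [B] = 1.8 − 1.8X; [A] = 3.71 − 1.8X; [E] = 1.8X; [D] = 1.8X.
Kc = [E] [D] / ([B] [A]).
Solving Kc = 1.39 for X ∈ (0,1): X = 0.721.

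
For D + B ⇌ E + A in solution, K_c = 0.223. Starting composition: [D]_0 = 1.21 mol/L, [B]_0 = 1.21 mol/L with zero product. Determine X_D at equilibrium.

Let X = conversion of D; extent ξ = 1.21·X mol/L.
Concentrations: [D] = 1.21 − 1.21X; [B] = 1.21 − 1.21X; [E] = 1.21X; [A] = 1.21X.
K_c = [E] [A] / ([D] [B]).
Solving K_c = 0.223 for X ∈ (0,1): X = 0.321.

X = 0.321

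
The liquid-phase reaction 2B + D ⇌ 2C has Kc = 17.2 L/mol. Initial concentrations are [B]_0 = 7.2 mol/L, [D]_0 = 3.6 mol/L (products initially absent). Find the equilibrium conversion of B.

Let X = conversion of B; extent ξ = 7.2X/2 mol/L.
Concentrations: [B] = 7.2 − 7.2X; [D] = 3.6 − 3.6X; [C] = 7.2X.
Kc = [C]^2 / ([B]^2 [D]).
Solving Kc = 17.2 for X ∈ (0,1): X = 0.785.

X = 0.785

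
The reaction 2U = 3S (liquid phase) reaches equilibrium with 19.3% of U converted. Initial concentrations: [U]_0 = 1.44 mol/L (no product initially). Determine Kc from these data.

Kc = 0.0536 mol/L

Let X = conversion of U.
Concentrations: [U] = 1.44 − 1.44X; [S] = 2.16X.
At X = 0.193: [U] = 1.16, [S] = 0.417.
Kc = [S]^3 / ([U]^2) = 0.0536 mol/L.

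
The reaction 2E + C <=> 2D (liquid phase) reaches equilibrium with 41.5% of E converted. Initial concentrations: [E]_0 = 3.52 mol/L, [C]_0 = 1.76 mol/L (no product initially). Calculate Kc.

Kc = 0.489 L/mol

Let X = conversion of E.
Concentrations: [E] = 3.52 − 3.52X; [C] = 1.76 − 1.76X; [D] = 3.52X.
At X = 0.415: [E] = 2.06, [C] = 1.03, [D] = 1.46.
Kc = [D]^2 / ([E]^2 [C]) = 0.489 L/mol.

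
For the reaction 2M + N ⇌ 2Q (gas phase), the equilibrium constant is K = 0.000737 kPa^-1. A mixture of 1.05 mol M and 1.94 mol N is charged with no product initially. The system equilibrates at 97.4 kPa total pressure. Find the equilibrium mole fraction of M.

Basis: 1.05 mol M initially; let X = conversion of M. Extent ξ = 0.525X.
Mole table: n_M = 1.05 − 1.05X; n_N = 1.94 − 0.525X; n_Q = 1.05X.
n_T = Σnᵢ = 2.99 − 0.525X.
y_i = n_i/n_T, p_i = y_i·P. K = p_Q^2 / (p_M^2 p_N).
Equating to 0.000737 kPa^-1 and solving on 0 < X < 1: X = 0.176.
Then n_M = 0.865, n_T = 2.9, so y_M = 0.299.

y_M = 0.299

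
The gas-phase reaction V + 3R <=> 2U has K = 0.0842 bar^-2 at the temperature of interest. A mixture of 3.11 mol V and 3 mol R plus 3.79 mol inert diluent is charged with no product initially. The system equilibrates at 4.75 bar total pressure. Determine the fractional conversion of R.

Take 3 mol R as basis and let X be its fractional conversion, so ξ = X.
Species balance: n_V = 3.11 − X; n_R = 3 − 3X; n_U = 2X; n_I = 3.79 (inert).
n_T = Σnᵢ = 9.9 − 2X.
y_i = n_i/n_T, p_i = y_i·P. K = p_U^2 / (p_V p_R^3).
This yields a degree-4 equation in X; solving on (0,1), X = 0.344.

X = 0.344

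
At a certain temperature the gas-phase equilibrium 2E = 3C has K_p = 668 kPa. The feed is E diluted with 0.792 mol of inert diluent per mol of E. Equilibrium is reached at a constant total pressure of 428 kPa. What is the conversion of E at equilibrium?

Let X = conversion of E (basis 1 mol E); extent of reaction ξ = 0.5X.
At extent ξ: n_E = 1 − X; n_C = 1.5X; n_I = 0.792 (inert).
Summing: n_T = 1.79 + 0.5X.
Mole fractions y_i = n_i/n_T; K_p = p_C^3 / (p_E^2) with p_i = y_i·P.
Substituting and setting equal to 668 kPa gives a polynomial in X; the root in (0,1) is X = 0.566.

X = 0.566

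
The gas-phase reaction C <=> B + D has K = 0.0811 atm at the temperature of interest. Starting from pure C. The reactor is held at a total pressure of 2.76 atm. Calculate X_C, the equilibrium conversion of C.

Basis: 1 mol C initially; let X = conversion of C. Extent ξ = X.
Mole table: n_C = 1 − X; n_B = X; n_D = X.
n_T = Σnᵢ = 1 + X.
Mole fractions y_i = n_i/n_T; K = p_B p_D / (p_C) with p_i = y_i·P.
Setting this equal to 0.0811 atm and taking the physical root (0 < X < 1) gives X = 0.169.

X = 0.169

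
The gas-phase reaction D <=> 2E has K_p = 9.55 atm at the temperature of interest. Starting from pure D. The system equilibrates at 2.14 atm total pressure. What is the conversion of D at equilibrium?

Let X = conversion of D (basis 1 mol D); extent of reaction ξ = X.
Mole table: n_D = 1 − X; n_E = 2X.
Summing: n_T = 1 + X.
y_i = n_i/n_T, p_i = y_i·P. K_p = p_E^2 / (p_D).
This yields a degree-2 equation in X; solving on (0,1), X = 0.726.

X = 0.726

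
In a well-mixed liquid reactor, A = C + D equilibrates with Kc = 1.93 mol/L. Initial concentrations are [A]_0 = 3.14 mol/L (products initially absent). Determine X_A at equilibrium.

Let X = conversion of A; extent ξ = 3.14·X mol/L.
Concentrations: [A] = 3.14 − 3.14X; [C] = 3.14X; [D] = 3.14X.
Kc = [C] [D] / ([A]).
Solving Kc = 1.93 for X ∈ (0,1): X = 0.535.

X = 0.535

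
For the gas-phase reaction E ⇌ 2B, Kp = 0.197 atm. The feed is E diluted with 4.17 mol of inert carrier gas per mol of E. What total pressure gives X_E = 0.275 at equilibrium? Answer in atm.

P = 2.57 atm

Basis: 1 mol E initially; let X = conversion of E. Extent ξ = X.
Moles: n_E = 1 − X; n_B = 2X; n_I = 4.17 (inert).
Total moles n_T = 5.17 + X.
Kp = p_B^2 / (p_E) with p_i = (n_i/n_T)·P.
At X = 0.275: the mole-fraction product g(X) = Π y_i^ν_i = 0.07663. Since Kp = g(X)·P^{1}, P = (Kp/g)^(1/1) = (0.197/0.07663)^(1/1) = 2.57 atm.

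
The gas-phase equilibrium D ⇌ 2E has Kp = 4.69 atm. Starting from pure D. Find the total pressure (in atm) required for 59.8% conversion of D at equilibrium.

P = 2.11 atm

Let X = conversion of D (basis 1 mol D); extent of reaction ξ = X.
At extent ξ: n_D = 1 − X; n_E = 2X.
Total moles n_T = 1 + X.
Kp = p_E^2 / (p_D) with p_i = (n_i/n_T)·P.
At X = 0.598: the mole-fraction product g(X) = Π y_i^ν_i = 2.227. Since Kp = g(X)·P^{1}, P = (Kp/g)^(1/1) = (4.69/2.227)^(1/1) = 2.11 atm.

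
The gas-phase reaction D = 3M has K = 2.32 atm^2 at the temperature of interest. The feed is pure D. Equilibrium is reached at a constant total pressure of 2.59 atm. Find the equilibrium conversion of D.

Take 1 mol D as basis and let X be its fractional conversion, so ξ = X.
Mole table: n_D = 1 − X; n_M = 3X.
Total moles n_T = 1 + 2X.
y_i = n_i/n_T, p_i = y_i·P. K = p_M^3 / (p_D).
Setting this equal to 2.32 atm^2 and taking the physical root (0 < X < 1) gives X = 0.282.

X = 0.282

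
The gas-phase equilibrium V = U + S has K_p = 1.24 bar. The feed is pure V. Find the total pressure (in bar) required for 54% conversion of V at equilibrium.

Take 1 mol V as basis and let X be its fractional conversion, so ξ = X.
Mole table: n_V = 1 − X; n_U = X; n_S = X.
Total moles n_T = 1 + X.
K_p = p_U p_S / (p_V) with p_i = (n_i/n_T)·P.
At X = 0.54: the mole-fraction product g(X) = Π y_i^ν_i = 0.4116. Since K_p = g(X)·P^{1}, P = (K_p/g)^(1/1) = (1.24/0.4116)^(1/1) = 3.01 bar.

P = 3.01 bar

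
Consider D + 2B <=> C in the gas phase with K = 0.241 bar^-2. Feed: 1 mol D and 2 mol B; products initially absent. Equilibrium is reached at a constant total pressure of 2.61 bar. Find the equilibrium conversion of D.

Basis: 1 mol D initially; let X = conversion of D. Extent ξ = X.
Moles: n_D = 1 − X; n_B = 2 − 2X; n_C = X.
Total moles n_T = 3 − 2X.
With p_i = (n_i/n_T)P, K = p_C / (p_D p_B^2).
Setting this equal to 0.241 bar^-2 and taking the physical root (0 < X < 1) gives X = 0.345.

X = 0.345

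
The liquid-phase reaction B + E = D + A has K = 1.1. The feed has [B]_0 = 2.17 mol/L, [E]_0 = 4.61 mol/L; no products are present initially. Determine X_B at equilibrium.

Let X = conversion of B; extent ξ = 2.17·X mol/L.
Concentrations: [B] = 2.17 − 2.17X; [E] = 4.61 − 2.17X; [D] = 2.17X; [A] = 2.17X.
K = [D] [A] / ([B] [E]).
Setting equal to 1.1 and solving for X on (0,1) gives X = 0.694.

X = 0.694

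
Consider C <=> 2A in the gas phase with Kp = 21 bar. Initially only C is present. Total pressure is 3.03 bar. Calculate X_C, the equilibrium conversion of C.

Let X = conversion of C (basis 1 mol C); extent of reaction ξ = X.
Mole table: n_C = 1 − X; n_A = 2X.
n_T = Σnᵢ = 1 + X.
With p_i = (n_i/n_T)P, Kp = p_A^2 / (p_C).
Equating to 21 bar and solving on 0 < X < 1: X = 0.796.

X = 0.796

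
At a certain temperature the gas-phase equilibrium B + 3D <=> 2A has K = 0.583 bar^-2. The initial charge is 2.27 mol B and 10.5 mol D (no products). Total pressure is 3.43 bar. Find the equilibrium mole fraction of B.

y_B = 0.072

Let X = conversion of B (basis 2.27 mol B); extent of reaction ξ = 2.27X.
Moles: n_B = 2.27 − 2.27X; n_D = 10.5 − 6.81X; n_A = 4.54X.
n_T = Σnᵢ = 12.8 − 4.54X.
Mole fractions y_i = n_i/n_T; K = p_A^2 / (p_B p_D^3) with p_i = y_i·P.
Setting this equal to 0.583 bar^-2 and taking the physical root (0 < X < 1) gives X = 0.694.
Then n_B = 0.695, n_T = 9.62, so y_B = 0.072.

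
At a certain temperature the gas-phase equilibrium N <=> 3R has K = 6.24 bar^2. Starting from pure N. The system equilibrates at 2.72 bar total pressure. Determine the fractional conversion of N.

X = 0.392

Basis: 1 mol N initially; let X = conversion of N. Extent ξ = X.
Mole table: n_N = 1 − X; n_R = 3X.
n_T = Σnᵢ = 1 + 2X.
With p_i = (n_i/n_T)P, K = p_R^3 / (p_N).
Setting this equal to 6.24 bar^2 and taking the physical root (0 < X < 1) gives X = 0.392.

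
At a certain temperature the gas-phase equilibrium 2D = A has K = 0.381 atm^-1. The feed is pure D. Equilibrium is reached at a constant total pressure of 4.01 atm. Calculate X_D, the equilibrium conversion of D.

X = 0.625

Let X = conversion of D (basis 1 mol D); extent of reaction ξ = 0.5X.
Mole table: n_D = 1 − X; n_A = 0.5X.
Total moles n_T = 1 − 0.5X.
With p_i = (n_i/n_T)P, K = p_A / (p_D^2).
Setting this equal to 0.381 atm^-1 and taking the physical root (0 < X < 1) gives X = 0.625.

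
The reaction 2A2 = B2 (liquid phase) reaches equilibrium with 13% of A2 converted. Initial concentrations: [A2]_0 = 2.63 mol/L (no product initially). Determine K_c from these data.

Let X = conversion of A2.
Concentrations: [A2] = 2.63 − 2.63X; [B2] = 1.31X.
At X = 0.13: [A2] = 2.29, [B2] = 0.171.
K_c = [B2] / ([A2]^2) = 0.0327 L/mol.

K_c = 0.0327 L/mol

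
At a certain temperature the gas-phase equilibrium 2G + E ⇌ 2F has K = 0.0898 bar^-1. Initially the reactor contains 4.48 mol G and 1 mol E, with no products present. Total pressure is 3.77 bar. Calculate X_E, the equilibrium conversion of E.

Basis: 1 mol E initially; let X = conversion of E. Extent ξ = X.
Species balance: n_G = 4.48 − 2X; n_E = 1 − X; n_F = 2X.
n_T = Σnᵢ = 5.48 − X.
y_i = n_i/n_T, p_i = y_i·P. K = p_F^2 / (p_G^2 p_E).
Substituting and setting equal to 0.0898 bar^-1 gives a polynomial in X; the root in (0,1) is X = 0.378.

X = 0.378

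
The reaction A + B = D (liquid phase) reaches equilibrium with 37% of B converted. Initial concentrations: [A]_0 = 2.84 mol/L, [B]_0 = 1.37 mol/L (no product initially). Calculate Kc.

Let X = conversion of B.
Concentrations: [A] = 2.84 − 1.37X; [B] = 1.37 − 1.37X; [D] = 1.37X.
At X = 0.37: [A] = 2.33, [B] = 0.863, [D] = 0.507.
Kc = [D] / ([A] [B]) = 0.252 L/mol.

Kc = 0.252 L/mol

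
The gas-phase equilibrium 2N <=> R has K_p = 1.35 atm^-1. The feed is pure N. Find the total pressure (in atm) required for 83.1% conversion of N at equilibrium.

P = 6.3 atm

Basis: 1 mol N initially; let X = conversion of N. Extent ξ = 0.5X.
Species balance: n_N = 1 − X; n_R = 0.5X.
Summing: n_T = 1 − 0.5X.
K_p = p_R / (p_N^2) with p_i = (n_i/n_T)·P.
At X = 0.831: the mole-fraction product g(X) = Π y_i^ν_i = 8.503. Since K_p = g(X)·P^{-1}, P = (g/K_p)^(1/1) = (8.503/1.35)^(1/1) = 6.3 atm.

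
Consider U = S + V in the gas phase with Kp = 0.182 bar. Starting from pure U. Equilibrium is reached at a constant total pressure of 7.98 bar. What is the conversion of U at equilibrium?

Basis: 1 mol U initially; let X = conversion of U. Extent ξ = X.
Moles: n_U = 1 − X; n_S = X; n_V = X.
Summing: n_T = 1 + X.
y_i = n_i/n_T, p_i = y_i·P. Kp = p_S p_V / (p_U).
Equating to 0.182 bar and solving on 0 < X < 1: X = 0.149.

X = 0.149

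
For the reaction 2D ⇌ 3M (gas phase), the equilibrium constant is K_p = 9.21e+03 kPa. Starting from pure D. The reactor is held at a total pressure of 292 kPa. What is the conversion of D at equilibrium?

X = 0.802

Take 1 mol D as basis and let X be its fractional conversion, so ξ = 0.5X.
Moles: n_D = 1 − X; n_M = 1.5X.
Summing: n_T = 1 + 0.5X.
With p_i = (n_i/n_T)P, K_p = p_M^3 / (p_D^2).
This yields a degree-3 equation in X; solving on (0,1), X = 0.802.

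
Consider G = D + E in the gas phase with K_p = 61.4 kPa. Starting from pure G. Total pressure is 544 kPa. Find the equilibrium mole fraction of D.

y_D = 0.242

Take 1 mol G as basis and let X be its fractional conversion, so ξ = X.
At extent ξ: n_G = 1 − X; n_D = X; n_E = X.
Summing: n_T = 1 + X.
y_i = n_i/n_T, p_i = y_i·P. K_p = p_D p_E / (p_G).
This yields a degree-2 equation in X; solving on (0,1), X = 0.318.
Then n_D = 0.318, n_T = 1.32, so y_D = 0.242.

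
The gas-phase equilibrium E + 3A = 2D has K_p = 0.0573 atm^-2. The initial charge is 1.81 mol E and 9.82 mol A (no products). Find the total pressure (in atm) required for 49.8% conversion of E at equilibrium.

Basis: 1.81 mol E initially; let X = conversion of E. Extent ξ = 1.81X.
At extent ξ: n_E = 1.81 − 1.81X; n_A = 9.82 − 5.43X; n_D = 3.62X.
n_T = Σnᵢ = 11.6 − 3.62X.
K_p = p_D^2 / (p_E p_A^3) with p_i = (n_i/n_T)·P.
At X = 0.498: the mole-fraction product g(X) = Π y_i^ν_i = 0.9587. Since K_p = g(X)·P^{-2}, P = (g/K_p)^(1/2) = (0.9587/0.0573)^(1/2) = 4.09 atm.

P = 4.09 atm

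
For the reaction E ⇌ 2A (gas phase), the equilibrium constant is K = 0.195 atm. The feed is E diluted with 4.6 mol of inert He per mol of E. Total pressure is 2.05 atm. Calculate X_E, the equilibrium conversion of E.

Basis: 1 mol E initially; let X = conversion of E. Extent ξ = X.
At extent ξ: n_E = 1 − X; n_A = 2X; n_I = 4.6 (inert).
n_T = Σnᵢ = 5.6 + X.
With p_i = (n_i/n_T)P, K = p_A^2 / (p_E).
This yields a degree-2 equation in X; solving on (0,1), X = 0.311.

X = 0.311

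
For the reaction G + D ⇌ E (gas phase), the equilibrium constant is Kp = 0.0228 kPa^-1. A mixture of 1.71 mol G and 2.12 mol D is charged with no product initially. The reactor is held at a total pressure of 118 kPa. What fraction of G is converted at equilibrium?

X = 0.528

Take 1.71 mol G as basis and let X be its fractional conversion, so ξ = 1.71X.
Mole table: n_G = 1.71 − 1.71X; n_D = 2.12 − 1.71X; n_E = 1.71X.
n_T = Σnᵢ = 3.83 − 1.71X.
With p_i = (n_i/n_T)P, Kp = p_E / (p_G p_D).
Equating to 0.0228 kPa^-1 and solving on 0 < X < 1: X = 0.528.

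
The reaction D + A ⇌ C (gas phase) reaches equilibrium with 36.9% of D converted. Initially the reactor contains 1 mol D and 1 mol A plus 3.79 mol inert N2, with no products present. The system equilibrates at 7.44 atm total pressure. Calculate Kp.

Let X = conversion of D (basis 1 mol D); extent of reaction ξ = X.
Species balance: n_D = 1 − X; n_A = 1 − X; n_C = X; n_I = 3.79 (inert).
Summing: n_T = 5.79 − X.
At X = 0.369: n_D = 0.631, n_A = 0.631, n_C = 0.369, n_T = 5.42.
p_i = (n_i/n_T)·P. Kp = p_C / (p_D p_A) = 0.675 atm^-1.

Kp = 0.675 atm^-1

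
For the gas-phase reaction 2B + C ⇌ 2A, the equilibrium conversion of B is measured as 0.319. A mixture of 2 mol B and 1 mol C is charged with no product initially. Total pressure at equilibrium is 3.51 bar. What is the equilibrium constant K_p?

Take 2 mol B as basis and let X be its fractional conversion, so ξ = X.
Moles: n_B = 2 − 2X; n_C = 1 − X; n_A = 2X.
n_T = Σnᵢ = 3 − X.
At X = 0.319: n_B = 1.36, n_C = 0.681, n_A = 0.638, n_T = 2.68.
p_i = (n_i/n_T)·P. K_p = p_A^2 / (p_B^2 p_C) = 0.246 bar^-1.

K_p = 0.246 bar^-1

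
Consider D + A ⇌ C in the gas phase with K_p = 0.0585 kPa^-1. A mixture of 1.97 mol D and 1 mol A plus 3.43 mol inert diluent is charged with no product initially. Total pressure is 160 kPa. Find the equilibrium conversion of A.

Let X = conversion of A (basis 1 mol A); extent of reaction ξ = X.
Mole table: n_D = 1.97 − X; n_A = 1 − X; n_C = X; n_I = 3.43 (inert).
Summing: n_T = 6.4 − X.
y_i = n_i/n_T, p_i = y_i·P. K_p = p_C / (p_D p_A).
Substituting and setting equal to 0.0585 kPa^-1 gives a polynomial in X; the root in (0,1) is X = 0.679.

X = 0.679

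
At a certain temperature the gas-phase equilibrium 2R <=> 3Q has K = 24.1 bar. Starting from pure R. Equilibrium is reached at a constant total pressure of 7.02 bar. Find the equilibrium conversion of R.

X = 0.598

Basis: 1 mol R initially; let X = conversion of R. Extent ξ = 0.5X.
Mole table: n_R = 1 − X; n_Q = 1.5X.
n_T = Σnᵢ = 1 + 0.5X.
y_i = n_i/n_T, p_i = y_i·P. K = p_Q^3 / (p_R^2).
Equating to 24.1 bar and solving on 0 < X < 1: X = 0.598.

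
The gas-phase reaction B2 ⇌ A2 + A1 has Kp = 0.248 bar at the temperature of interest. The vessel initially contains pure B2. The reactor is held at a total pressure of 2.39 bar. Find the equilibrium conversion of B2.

Take 1 mol B2 as basis and let X be its fractional conversion, so ξ = X.
Moles: n_B2 = 1 − X; n_A2 = X; n_A1 = X.
Summing: n_T = 1 + X.
y_i = n_i/n_T, p_i = y_i·P. Kp = p_A2 p_A1 / (p_B2).
Equating to 0.248 bar and solving on 0 < X < 1: X = 0.307.

X = 0.307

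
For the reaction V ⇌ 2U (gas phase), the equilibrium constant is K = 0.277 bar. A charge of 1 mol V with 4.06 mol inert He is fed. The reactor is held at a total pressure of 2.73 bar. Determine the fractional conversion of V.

Let X = conversion of V (basis 1 mol V); extent of reaction ξ = X.
Moles: n_V = 1 − X; n_U = 2X; n_I = 4.06 (inert).
Summing: n_T = 5.06 + X.
With p_i = (n_i/n_T)P, K = p_U^2 / (p_V).
Setting this equal to 0.277 bar and taking the physical root (0 < X < 1) gives X = 0.307.

X = 0.307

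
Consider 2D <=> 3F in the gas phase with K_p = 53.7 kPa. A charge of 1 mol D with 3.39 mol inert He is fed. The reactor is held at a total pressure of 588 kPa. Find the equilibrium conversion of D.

Let X = conversion of D (basis 1 mol D); extent of reaction ξ = 0.5X.
Species balance: n_D = 1 − X; n_F = 1.5X; n_I = 3.39 (inert).
Summing: n_T = 4.39 + 0.5X.
y_i = n_i/n_T, p_i = y_i·P. K_p = p_F^3 / (p_D^2).
Equating to 53.7 kPa and solving on 0 < X < 1: X = 0.367.

X = 0.367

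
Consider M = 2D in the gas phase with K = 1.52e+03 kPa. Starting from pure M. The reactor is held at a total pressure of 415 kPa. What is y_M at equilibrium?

Basis: 1 mol M initially; let X = conversion of M. Extent ξ = X.
Species balance: n_M = 1 − X; n_D = 2X.
Summing: n_T = 1 + X.
y_i = n_i/n_T, p_i = y_i·P. K = p_D^2 / (p_M).
Setting this equal to 1.52e+03 kPa and taking the physical root (0 < X < 1) gives X = 0.691.
Then n_M = 0.309, n_T = 1.69, so y_M = 0.182.

y_M = 0.182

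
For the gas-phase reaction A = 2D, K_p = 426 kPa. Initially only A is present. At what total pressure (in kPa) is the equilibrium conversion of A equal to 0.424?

Let X = conversion of A (basis 1 mol A); extent of reaction ξ = X.
Mole table: n_A = 1 − X; n_D = 2X.
Summing: n_T = 1 + X.
K_p = p_D^2 / (p_A) with p_i = (n_i/n_T)·P.
At X = 0.424: the mole-fraction product g(X) = Π y_i^ν_i = 0.8767. Since K_p = g(X)·P^{1}, P = (K_p/g)^(1/1) = (426/0.8767)^(1/1) = 486 kPa.

P = 486 kPa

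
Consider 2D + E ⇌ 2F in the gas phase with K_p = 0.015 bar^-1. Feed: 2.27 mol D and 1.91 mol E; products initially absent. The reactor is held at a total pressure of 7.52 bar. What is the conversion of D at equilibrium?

Let X = conversion of D (basis 2.27 mol D); extent of reaction ξ = 1.14X.
At extent ξ: n_D = 2.27 − 2.27X; n_E = 1.91 − 1.14X; n_F = 2.27X.
Summing: n_T = 4.18 − 1.14X.
y_i = n_i/n_T, p_i = y_i·P. K_p = p_F^2 / (p_D^2 p_E).
Setting this equal to 0.015 bar^-1 and taking the physical root (0 < X < 1) gives X = 0.180.

X = 0.180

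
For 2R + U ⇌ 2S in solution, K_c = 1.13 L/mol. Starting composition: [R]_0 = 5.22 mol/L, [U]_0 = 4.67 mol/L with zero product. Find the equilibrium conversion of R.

Let X = conversion of R; extent ξ = 5.22X/2 mol/L.
Concentrations: [R] = 5.22 − 5.22X; [U] = 4.67 − 2.61X; [S] = 5.22X.
K_c = [S]^2 / ([R]^2 [U]).
Equating to 1.13 L/mol: the physical root is X = 0.647.

X = 0.647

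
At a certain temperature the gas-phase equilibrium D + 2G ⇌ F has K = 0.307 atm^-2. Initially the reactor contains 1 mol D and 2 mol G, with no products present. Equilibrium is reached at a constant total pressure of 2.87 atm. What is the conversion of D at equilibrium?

Let X = conversion of D (basis 1 mol D); extent of reaction ξ = X.
Moles: n_D = 1 − X; n_G = 2 − 2X; n_F = X.
Summing: n_T = 3 − 2X.
Mole fractions y_i = n_i/n_T; K = p_F / (p_D p_G^2) with p_i = y_i·P.
This yields a degree-3 equation in X; solving on (0,1), X = 0.421.

X = 0.421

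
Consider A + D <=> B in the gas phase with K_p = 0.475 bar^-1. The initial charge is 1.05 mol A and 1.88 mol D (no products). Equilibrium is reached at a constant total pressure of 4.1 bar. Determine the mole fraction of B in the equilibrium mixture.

y_B = 0.230

Basis: 1.05 mol A initially; let X = conversion of A. Extent ξ = 1.05X.
Moles: n_A = 1.05 − 1.05X; n_D = 1.88 − 1.05X; n_B = 1.05X.
n_T = Σnᵢ = 2.93 − 1.05X.
y_i = n_i/n_T, p_i = y_i·P. K_p = p_B / (p_A p_D).
Substituting and setting equal to 0.475 bar^-1 gives a polynomial in X; the root in (0,1) is X = 0.521.
Then n_B = 0.547, n_T = 2.38, so y_B = 0.230.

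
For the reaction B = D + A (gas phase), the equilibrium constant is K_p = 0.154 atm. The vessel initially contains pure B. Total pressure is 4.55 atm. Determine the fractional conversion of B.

Basis: 1 mol B initially; let X = conversion of B. Extent ξ = X.
Moles: n_B = 1 − X; n_D = X; n_A = X.
Total moles n_T = 1 + X.
y_i = n_i/n_T, p_i = y_i·P. K_p = p_D p_A / (p_B).
Substituting and setting equal to 0.154 atm gives a polynomial in X; the root in (0,1) is X = 0.181.

X = 0.181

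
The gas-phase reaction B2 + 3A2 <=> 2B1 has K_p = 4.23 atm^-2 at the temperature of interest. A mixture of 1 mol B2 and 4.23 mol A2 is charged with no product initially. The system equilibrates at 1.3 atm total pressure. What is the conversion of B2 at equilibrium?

X = 0.664

Basis: 1 mol B2 initially; let X = conversion of B2. Extent ξ = X.
Mole table: n_B2 = 1 − X; n_A2 = 4.23 − 3X; n_B1 = 2X.
Total moles n_T = 5.23 − 2X.
y_i = n_i/n_T, p_i = y_i·P. K_p = p_B1^2 / (p_B2 p_A2^3).
This yields a degree-4 equation in X; solving on (0,1), X = 0.664.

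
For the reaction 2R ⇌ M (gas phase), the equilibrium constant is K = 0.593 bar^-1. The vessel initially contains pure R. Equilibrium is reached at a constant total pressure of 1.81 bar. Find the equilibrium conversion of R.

X = 0.565

Let X = conversion of R (basis 1 mol R); extent of reaction ξ = 0.5X.
Mole table: n_R = 1 − X; n_M = 0.5X.
Total moles n_T = 1 − 0.5X.
y_i = n_i/n_T, p_i = y_i·P. K = p_M / (p_R^2).
Equating to 0.593 bar^-1 and solving on 0 < X < 1: X = 0.565.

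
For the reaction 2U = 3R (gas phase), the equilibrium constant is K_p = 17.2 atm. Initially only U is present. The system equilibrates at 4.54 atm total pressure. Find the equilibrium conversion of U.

Let X = conversion of U (basis 1 mol U); extent of reaction ξ = 0.5X.
At extent ξ: n_U = 1 − X; n_R = 1.5X.
Summing: n_T = 1 + 0.5X.
y_i = n_i/n_T, p_i = y_i·P. K_p = p_R^3 / (p_U^2).
Equating to 17.2 atm and solving on 0 < X < 1: X = 0.608.

X = 0.608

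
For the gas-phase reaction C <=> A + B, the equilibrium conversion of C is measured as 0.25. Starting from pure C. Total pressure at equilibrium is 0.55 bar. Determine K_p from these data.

K_p = 0.0367 bar

Basis: 1 mol C initially; let X = conversion of C. Extent ξ = X.
Moles: n_C = 1 − X; n_A = X; n_B = X.
Total moles n_T = 1 + X.
At X = 0.25: n_C = 0.75, n_A = 0.25, n_B = 0.25, n_T = 1.25.
p_i = (n_i/n_T)·P. K_p = p_A p_B / (p_C) = 0.0367 bar.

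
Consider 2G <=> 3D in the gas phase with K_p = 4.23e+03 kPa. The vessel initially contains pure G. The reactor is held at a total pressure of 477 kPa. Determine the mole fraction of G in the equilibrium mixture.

y_G = 0.228

Let X = conversion of G (basis 1 mol G); extent of reaction ξ = 0.5X.
Species balance: n_G = 1 − X; n_D = 1.5X.
Summing: n_T = 1 + 0.5X.
y_i = n_i/n_T, p_i = y_i·P. K_p = p_D^3 / (p_G^2).
Equating to 4.23e+03 kPa and solving on 0 < X < 1: X = 0.693.
Then n_G = 0.307, n_T = 1.35, so y_G = 0.228.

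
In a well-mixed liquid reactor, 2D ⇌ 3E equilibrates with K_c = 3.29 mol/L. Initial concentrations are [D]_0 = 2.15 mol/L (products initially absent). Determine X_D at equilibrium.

Let X = conversion of D; extent ξ = 2.15X/2 mol/L.
Concentrations: [D] = 2.15 − 2.15X; [E] = 3.22X.
K_c = [E]^3 / ([D]^2).
Setting equal to 3.29 and solving for X on (0,1) gives X = 0.490.

X = 0.490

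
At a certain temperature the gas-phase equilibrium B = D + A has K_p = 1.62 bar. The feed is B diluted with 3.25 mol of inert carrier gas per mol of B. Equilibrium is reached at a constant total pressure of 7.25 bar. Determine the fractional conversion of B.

Let X = conversion of B (basis 1 mol B); extent of reaction ξ = X.
Moles: n_B = 1 − X; n_D = X; n_A = X; n_I = 3.25 (inert).
n_T = Σnᵢ = 4.25 + X.
y_i = n_i/n_T, p_i = y_i·P. K_p = p_D p_A / (p_B).
This yields a degree-2 equation in X; solving on (0,1), X = 0.633.

X = 0.633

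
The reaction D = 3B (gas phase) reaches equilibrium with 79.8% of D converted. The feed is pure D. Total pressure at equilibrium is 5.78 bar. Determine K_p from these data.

K_p = 337 bar^2

Take 1 mol D as basis and let X be its fractional conversion, so ξ = X.
Species balance: n_D = 1 − X; n_B = 3X.
n_T = Σnᵢ = 1 + 2X.
At X = 0.798: n_D = 0.202, n_B = 2.39, n_T = 2.6.
p_i = (n_i/n_T)·P. K_p = p_B^3 / (p_D) = 337 bar^2.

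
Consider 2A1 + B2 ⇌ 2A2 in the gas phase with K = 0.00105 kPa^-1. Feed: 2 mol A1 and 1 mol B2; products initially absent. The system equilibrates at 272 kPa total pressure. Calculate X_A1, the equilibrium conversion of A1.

Basis: 2 mol A1 initially; let X = conversion of A1. Extent ξ = X.
Moles: n_A1 = 2 − 2X; n_B2 = 1 − X; n_A2 = 2X.
Total moles n_T = 3 − X.
With p_i = (n_i/n_T)P, K = p_A2^2 / (p_A1^2 p_B2).
This yields a degree-3 equation in X; solving on (0,1), X = 0.221.

X = 0.221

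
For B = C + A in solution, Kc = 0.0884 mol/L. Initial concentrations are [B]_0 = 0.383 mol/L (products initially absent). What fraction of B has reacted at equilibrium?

X = 0.379

Let X = conversion of B; extent ξ = 0.383·X mol/L.
Concentrations: [B] = 0.383 − 0.383X; [C] = 0.383X; [A] = 0.383X.
Kc = [C] [A] / ([B]).
This equals 0.0884 at X = 0.379 (the root in 0 < X < 1).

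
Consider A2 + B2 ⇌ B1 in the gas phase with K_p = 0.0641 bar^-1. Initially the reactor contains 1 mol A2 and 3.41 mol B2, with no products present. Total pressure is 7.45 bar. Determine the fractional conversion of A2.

Let X = conversion of A2 (basis 1 mol A2); extent of reaction ξ = X.
Species balance: n_A2 = 1 − X; n_B2 = 3.41 − X; n_B1 = X.
Total moles n_T = 4.41 − X.
With p_i = (n_i/n_T)P, K_p = p_B1 / (p_A2 p_B2).
Equating to 0.0641 bar^-1 and solving on 0 < X < 1: X = 0.266.

X = 0.266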